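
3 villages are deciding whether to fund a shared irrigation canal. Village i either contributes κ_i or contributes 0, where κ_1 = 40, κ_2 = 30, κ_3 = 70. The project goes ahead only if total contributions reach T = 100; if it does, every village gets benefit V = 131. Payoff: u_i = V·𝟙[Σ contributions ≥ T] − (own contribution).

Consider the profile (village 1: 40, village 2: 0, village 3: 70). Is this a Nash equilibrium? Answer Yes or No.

Total = 110 ≥ 100: provided.
Village 1 (pledges 40, payoff 91): dropping to 0 → total 70, payoff 0. No gain.
Village 2 (pledges 0, payoff 131): pledging 30 → total 140, payoff 101. No gain.
Village 3 (pledges 70, payoff 61): dropping to 0 → total 40, payoff 0. No gain.

Yes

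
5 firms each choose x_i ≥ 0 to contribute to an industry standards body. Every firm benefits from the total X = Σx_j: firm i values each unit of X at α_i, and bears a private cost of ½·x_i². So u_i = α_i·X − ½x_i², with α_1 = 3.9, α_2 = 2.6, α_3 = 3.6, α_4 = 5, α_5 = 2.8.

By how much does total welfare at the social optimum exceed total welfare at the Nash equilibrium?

514.5

Firm i's FOC: ∂u_i/∂x_i = α_i − x_i = 0, so x_i* = α_i.
NE contributions = (3.9, 2.6, 3.6, 5, 2.8); X = 17.9.
W^NE = (Σα)·X − ½Σα_i² = 17.9² − ½·67.77 = 286.525.
Planner sets x_i = Σα_j = 17.9 for every i, so X^SO = 5·17.9 = 89.5.
W^SO = (Σα)·X^SO − ½·5·(Σα)² = (5/2)·17.9² = 801.025.
Deadweight loss = W^SO − W^NE = 514.5.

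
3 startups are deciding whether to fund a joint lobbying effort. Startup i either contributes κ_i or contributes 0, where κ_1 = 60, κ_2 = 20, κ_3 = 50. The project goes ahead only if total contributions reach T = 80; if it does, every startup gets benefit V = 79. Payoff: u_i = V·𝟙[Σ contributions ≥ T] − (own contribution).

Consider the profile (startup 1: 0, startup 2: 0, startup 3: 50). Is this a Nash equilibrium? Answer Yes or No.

No

Total = 50 < 80: not provided.
Startup 1 (pledges 0, payoff 0): pledging 60 → total 110, payoff 19. Profitable deviation.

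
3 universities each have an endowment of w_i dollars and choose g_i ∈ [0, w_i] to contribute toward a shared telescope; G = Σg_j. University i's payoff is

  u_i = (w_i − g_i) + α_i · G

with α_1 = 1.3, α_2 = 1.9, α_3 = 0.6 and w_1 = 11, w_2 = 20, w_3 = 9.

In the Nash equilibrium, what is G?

31

∂u_i/∂g_i = α_i − 1, so university i contributes w_i if α_i > 1, else 0.
α_i > 1 for i ∈ {1, 2}; NE contributions (11, 20, 0), G = 31.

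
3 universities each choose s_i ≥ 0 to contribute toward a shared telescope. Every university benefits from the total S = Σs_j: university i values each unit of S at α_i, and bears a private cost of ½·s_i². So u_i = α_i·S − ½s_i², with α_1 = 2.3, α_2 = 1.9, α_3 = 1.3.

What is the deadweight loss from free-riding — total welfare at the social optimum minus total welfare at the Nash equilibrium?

University i's FOC: ∂u_i/∂s_i = α_i − s_i = 0, so s_i* = α_i.
NE contributions = (2.3, 1.9, 1.3); S = 5.5.
W^NE = (Σα)·S − ½Σα_i² = 5.5² − ½·10.59 = 24.955.
Planner sets s_i = Σα_j = 5.5 for every i, so S^SO = 3·5.5 = 16.5.
W^SO = (Σα)·S^SO − ½·3·(Σα)² = (3/2)·5.5² = 45.375.
Deadweight loss = W^SO − W^NE = 20.42.

20.42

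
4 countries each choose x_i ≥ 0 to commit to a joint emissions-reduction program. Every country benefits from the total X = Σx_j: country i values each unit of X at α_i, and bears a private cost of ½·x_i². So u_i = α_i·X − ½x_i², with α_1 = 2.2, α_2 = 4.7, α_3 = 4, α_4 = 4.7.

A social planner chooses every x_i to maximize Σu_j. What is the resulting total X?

62.4

Planner FOC: ∂(Σu_j)/∂x_i = (Σα_j) − x_i = 0, so x_i^SO = Σα_j = 15.6 for every i; X^SO = 62.4.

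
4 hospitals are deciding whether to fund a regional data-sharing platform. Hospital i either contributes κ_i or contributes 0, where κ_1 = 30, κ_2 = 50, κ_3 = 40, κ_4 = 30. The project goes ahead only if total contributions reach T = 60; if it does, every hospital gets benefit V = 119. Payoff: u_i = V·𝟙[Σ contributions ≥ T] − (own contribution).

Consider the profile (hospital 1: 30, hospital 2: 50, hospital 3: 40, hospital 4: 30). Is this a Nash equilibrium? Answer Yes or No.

No

Total = 150 ≥ 60: provided.
Hospital 1 (pledges 30, payoff 89): dropping to 0 → total 120, payoff 119. Profitable deviation.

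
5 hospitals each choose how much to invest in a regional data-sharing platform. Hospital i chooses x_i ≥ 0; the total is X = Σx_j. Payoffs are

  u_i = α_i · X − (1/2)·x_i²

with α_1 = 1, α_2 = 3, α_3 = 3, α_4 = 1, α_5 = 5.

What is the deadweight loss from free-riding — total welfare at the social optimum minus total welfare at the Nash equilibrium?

276

Hospital i's FOC: ∂u_i/∂x_i = α_i − x_i = 0, so x_i* = α_i.
NE contributions = (1, 3, 3, 1, 5); X = 13.
W^NE = (Σα)·X − ½Σα_i² = 13² − ½·45 = 146.5.
Planner sets x_i = Σα_j = 13 for every i, so X^SO = 5·13 = 65.
W^SO = (Σα)·X^SO − ½·5·(Σα)² = (5/2)·13² = 422.5.
Deadweight loss = W^SO − W^NE = 276.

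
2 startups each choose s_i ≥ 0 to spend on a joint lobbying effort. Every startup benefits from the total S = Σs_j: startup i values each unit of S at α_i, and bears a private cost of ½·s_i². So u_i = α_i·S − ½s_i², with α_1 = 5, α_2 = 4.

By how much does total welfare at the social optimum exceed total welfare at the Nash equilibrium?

20.5

Startup i's FOC: ∂u_i/∂s_i = α_i − s_i = 0, so s_i* = α_i.
NE contributions = (5, 4); S = 9.
W^NE = (Σα)·S − ½Σα_i² = 9² − ½·41 = 60.5.
Planner sets s_i = Σα_j = 9 for every i, so S^SO = 2·9 = 18.
W^SO = (Σα)·S^SO − ½·2·(Σα)² = (2/2)·9² = 81.
Deadweight loss = W^SO − W^NE = 20.5.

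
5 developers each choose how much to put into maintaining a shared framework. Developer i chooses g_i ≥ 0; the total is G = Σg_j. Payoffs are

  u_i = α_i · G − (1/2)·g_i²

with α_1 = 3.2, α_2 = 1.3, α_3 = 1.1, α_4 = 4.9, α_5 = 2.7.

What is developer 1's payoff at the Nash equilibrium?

37.12

Developer i's FOC: ∂u_i/∂g_i = α_i − g_i = 0, so g_i* = α_i.
NE contributions = (3.2, 1.3, 1.1, 4.9, 2.7); G = 13.2.
u_1 = α_1·G − ½·(g_1)² = 3.2·13.2 − ½·3.2² = 37.12.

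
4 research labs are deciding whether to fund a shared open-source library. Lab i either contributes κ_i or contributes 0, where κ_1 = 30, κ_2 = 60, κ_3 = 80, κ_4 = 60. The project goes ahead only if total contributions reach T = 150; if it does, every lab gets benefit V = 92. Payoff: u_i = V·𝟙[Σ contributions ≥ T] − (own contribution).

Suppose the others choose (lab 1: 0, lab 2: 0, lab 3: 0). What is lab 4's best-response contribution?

Others' total = 0. Even contributing 60 gives 60 < 150: no benefit either way.
Best response: 0.

0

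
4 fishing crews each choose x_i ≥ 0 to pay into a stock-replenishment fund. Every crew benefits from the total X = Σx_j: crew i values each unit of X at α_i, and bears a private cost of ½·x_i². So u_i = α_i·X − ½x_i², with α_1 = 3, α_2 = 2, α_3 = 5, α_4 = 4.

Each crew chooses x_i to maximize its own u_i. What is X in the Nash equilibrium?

14

Crew i's FOC: ∂u_i/∂x_i = α_i − x_i = 0, so x_i* = α_i.
NE contributions = (3, 2, 5, 4); X = 14.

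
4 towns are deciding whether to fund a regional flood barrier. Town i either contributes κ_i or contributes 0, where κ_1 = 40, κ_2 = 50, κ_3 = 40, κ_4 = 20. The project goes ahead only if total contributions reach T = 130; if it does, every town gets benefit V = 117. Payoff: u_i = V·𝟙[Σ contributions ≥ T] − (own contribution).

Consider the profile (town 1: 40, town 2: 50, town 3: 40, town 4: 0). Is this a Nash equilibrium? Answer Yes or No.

Yes

Total = 130 ≥ 130: provided.
Town 1 (pledges 40, payoff 77): dropping to 0 → total 90, payoff 0. No gain.
Town 2 (pledges 50, payoff 67): dropping to 0 → total 80, payoff 0. No gain.
Town 3 (pledges 40, payoff 77): dropping to 0 → total 90, payoff 0. No gain.
Town 4 (pledges 0, payoff 117): pledging 20 → total 150, payoff 97. No gain.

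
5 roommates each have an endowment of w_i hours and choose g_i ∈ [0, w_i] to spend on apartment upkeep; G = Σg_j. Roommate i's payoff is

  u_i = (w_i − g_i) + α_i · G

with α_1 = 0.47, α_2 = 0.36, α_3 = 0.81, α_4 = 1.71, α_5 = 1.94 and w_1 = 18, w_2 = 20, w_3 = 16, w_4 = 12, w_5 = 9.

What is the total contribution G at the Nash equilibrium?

21

∂u_i/∂g_i = α_i − 1, so roommate i contributes w_i if α_i > 1, else 0.
α_i > 1 for i ∈ {4, 5}; NE contributions (0, 0, 0, 12, 9), G = 21.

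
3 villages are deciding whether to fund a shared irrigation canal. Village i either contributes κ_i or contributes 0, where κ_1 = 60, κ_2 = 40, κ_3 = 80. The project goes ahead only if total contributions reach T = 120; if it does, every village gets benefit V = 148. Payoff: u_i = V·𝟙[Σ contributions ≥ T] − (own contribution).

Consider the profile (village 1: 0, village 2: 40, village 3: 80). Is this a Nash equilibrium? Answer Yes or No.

Total = 120 ≥ 120: provided.
Village 1 (pledges 0, payoff 148): pledging 60 → total 180, payoff 88. No gain.
Village 2 (pledges 40, payoff 108): dropping to 0 → total 80, payoff 0. No gain.
Village 3 (pledges 80, payoff 68): dropping to 0 → total 40, payoff 0. No gain.

Yes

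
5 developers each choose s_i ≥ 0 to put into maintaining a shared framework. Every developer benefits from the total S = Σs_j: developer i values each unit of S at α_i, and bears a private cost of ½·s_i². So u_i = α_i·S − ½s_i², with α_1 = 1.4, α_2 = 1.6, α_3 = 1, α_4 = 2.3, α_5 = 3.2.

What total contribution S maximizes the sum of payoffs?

Planner FOC: ∂(Σu_j)/∂s_i = (Σα_j) − s_i = 0, so s_i^SO = Σα_j = 9.5 for every i; S^SO = 47.5.

47.5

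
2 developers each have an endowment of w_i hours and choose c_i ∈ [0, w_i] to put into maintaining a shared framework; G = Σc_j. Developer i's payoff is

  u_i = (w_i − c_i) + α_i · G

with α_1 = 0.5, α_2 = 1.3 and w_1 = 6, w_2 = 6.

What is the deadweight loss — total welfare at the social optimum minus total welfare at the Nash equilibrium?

4.8

∂u_i/∂c_i = α_i − 1, so developer i contributes w_i if α_i > 1, else 0.
α_i > 1 for i ∈ {2}; NE contributions (0, 6), G = 6.
W^NE = Σw_i − G^NE + (Σα_i)·G^NE = 12 + 0.8·6 = 16.8.
Planner: ∂(Σu_j)/∂c_i = Σα_j − 1 = 0.8 > 0, so everyone contributes w_i; G^SO = 12, W^SO = 12 + 0.8·12 = 21.6.
Deadweight loss = 4.8.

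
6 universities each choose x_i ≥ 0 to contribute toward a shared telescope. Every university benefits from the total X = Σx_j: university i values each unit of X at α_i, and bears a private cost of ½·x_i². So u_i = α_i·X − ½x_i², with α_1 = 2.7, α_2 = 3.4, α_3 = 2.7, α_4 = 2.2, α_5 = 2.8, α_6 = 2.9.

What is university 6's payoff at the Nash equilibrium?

44.225

University i's FOC: ∂u_i/∂x_i = α_i − x_i = 0, so x_i* = α_i.
NE contributions = (2.7, 3.4, 2.7, 2.2, 2.8, 2.9); X = 16.7.
u_6 = α_6·X − ½·(x_6)² = 2.9·16.7 − ½·2.9² = 44.225.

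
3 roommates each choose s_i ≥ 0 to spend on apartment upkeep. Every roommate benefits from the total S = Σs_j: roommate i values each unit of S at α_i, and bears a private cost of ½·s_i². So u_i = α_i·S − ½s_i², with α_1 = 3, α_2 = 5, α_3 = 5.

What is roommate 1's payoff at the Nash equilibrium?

34.5

Roommate i's FOC: ∂u_i/∂s_i = α_i − s_i = 0, so s_i* = α_i.
NE contributions = (3, 5, 5); S = 13.
u_1 = α_1·S − ½·(s_1)² = 3·13 − ½·3² = 34.5.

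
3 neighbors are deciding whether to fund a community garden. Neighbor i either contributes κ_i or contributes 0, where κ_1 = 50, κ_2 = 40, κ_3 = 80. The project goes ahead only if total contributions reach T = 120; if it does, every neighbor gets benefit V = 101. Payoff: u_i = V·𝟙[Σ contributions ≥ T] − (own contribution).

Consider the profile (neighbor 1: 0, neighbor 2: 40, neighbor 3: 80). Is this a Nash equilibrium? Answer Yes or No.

Yes

Total = 120 ≥ 120: provided.
Neighbor 1 (pledges 0, payoff 101): pledging 50 → total 170, payoff 51. No gain.
Neighbor 2 (pledges 40, payoff 61): dropping to 0 → total 80, payoff 0. No gain.
Neighbor 3 (pledges 80, payoff 21): dropping to 0 → total 40, payoff 0. No gain.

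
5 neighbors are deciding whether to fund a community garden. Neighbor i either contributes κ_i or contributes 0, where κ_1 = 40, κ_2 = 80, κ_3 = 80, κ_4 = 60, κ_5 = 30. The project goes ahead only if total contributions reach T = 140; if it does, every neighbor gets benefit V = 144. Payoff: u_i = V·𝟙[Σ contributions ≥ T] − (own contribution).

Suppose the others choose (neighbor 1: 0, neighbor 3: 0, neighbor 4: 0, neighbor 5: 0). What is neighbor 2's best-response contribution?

0

Others' total = 0. Even contributing 80 gives 80 < 140: no benefit either way.
Best response: 0.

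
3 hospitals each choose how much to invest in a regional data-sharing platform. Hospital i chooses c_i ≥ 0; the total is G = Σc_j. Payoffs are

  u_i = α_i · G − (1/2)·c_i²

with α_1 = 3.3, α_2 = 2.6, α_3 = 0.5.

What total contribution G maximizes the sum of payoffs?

19.2

Planner FOC: ∂(Σu_j)/∂c_i = (Σα_j) − c_i = 0, so c_i^SO = Σα_j = 6.4 for every i; G^SO = 19.2.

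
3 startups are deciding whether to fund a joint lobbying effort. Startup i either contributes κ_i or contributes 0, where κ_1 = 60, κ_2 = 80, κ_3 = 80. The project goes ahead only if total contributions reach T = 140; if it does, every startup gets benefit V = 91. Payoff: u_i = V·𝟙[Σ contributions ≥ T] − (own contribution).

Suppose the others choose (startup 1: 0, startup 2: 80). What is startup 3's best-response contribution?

80

Others' total = 80. Contributing 80 brings total to 160 ≥ 140: gain V − κ_3 = 11.
Best response: 80.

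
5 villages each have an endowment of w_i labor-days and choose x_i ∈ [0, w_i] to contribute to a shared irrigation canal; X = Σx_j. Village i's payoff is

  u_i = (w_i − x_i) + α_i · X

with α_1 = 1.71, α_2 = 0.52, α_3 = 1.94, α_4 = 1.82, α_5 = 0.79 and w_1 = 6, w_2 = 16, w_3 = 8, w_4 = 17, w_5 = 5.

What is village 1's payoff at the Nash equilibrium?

∂u_i/∂x_i = α_i − 1, so village i contributes w_i if α_i > 1, else 0.
α_i > 1 for i ∈ {1, 3, 4}; NE contributions (6, 0, 8, 17, 0), X = 31.
u_1 = (6 − 6) + 1.71·31 = 53.01.

53.01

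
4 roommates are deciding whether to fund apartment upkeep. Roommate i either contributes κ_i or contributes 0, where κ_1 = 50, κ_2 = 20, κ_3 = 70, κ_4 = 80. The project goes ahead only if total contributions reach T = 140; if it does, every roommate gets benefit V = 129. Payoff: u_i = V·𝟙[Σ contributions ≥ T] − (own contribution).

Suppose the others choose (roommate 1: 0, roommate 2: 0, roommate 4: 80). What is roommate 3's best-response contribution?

70

Others' total = 80. Contributing 70 brings total to 150 ≥ 140: gain V − κ_3 = 59.
Best response: 70.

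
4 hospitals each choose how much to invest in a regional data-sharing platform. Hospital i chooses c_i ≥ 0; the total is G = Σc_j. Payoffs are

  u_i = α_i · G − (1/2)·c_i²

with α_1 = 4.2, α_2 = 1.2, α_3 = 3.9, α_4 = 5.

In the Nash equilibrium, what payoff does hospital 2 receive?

16.44

Hospital i's FOC: ∂u_i/∂c_i = α_i − c_i = 0, so c_i* = α_i.
NE contributions = (4.2, 1.2, 3.9, 5); G = 14.3.
u_2 = α_2·G − ½·(c_2)² = 1.2·14.3 − ½·1.2² = 16.44.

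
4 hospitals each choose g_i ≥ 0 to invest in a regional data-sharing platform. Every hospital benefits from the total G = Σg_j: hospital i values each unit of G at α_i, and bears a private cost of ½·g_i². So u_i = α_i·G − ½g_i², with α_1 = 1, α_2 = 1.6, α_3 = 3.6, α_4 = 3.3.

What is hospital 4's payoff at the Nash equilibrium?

Hospital i's FOC: ∂u_i/∂g_i = α_i − g_i = 0, so g_i* = α_i.
NE contributions = (1, 1.6, 3.6, 3.3); G = 9.5.
u_4 = α_4·G − ½·(g_4)² = 3.3·9.5 − ½·3.3² = 25.905.

25.905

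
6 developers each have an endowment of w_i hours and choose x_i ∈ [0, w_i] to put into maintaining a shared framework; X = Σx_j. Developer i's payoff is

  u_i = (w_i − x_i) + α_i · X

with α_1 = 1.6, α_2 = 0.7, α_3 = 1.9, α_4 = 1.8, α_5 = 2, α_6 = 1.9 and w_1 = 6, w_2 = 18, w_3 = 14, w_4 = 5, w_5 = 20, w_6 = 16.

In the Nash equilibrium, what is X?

61

∂u_i/∂x_i = α_i − 1, so developer i contributes w_i if α_i > 1, else 0.
α_i > 1 for i ∈ {1, 3, 4, 5, 6}; NE contributions (6, 0, 14, 5, 20, 16), X = 61.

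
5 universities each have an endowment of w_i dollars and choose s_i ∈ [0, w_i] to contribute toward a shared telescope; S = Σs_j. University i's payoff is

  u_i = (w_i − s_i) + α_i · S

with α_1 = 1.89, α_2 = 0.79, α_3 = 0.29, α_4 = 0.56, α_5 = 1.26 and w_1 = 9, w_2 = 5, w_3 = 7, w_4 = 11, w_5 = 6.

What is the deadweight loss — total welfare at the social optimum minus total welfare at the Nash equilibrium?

87.17

∂u_i/∂s_i = α_i − 1, so university i contributes w_i if α_i > 1, else 0.
α_i > 1 for i ∈ {1, 5}; NE contributions (9, 0, 0, 0, 6), S = 15.
W^NE = Σw_i − S^NE + (Σα_i)·S^NE = 38 + 3.79·15 = 94.85.
Planner: ∂(Σu_j)/∂s_i = Σα_j − 1 = 3.79 > 0, so everyone contributes w_i; S^SO = 38, W^SO = 38 + 3.79·38 = 182.02.
Deadweight loss = 87.17.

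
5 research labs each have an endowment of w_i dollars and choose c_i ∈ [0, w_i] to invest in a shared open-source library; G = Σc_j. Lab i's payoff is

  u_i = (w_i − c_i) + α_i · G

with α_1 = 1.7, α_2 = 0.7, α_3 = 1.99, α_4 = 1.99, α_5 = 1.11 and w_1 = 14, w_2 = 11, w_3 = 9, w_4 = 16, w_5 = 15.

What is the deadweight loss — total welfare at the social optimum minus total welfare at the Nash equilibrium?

71.39

∂u_i/∂c_i = α_i − 1, so lab i contributes w_i if α_i > 1, else 0.
α_i > 1 for i ∈ {1, 3, 4, 5}; NE contributions (14, 0, 9, 16, 15), G = 54.
W^NE = Σw_i − G^NE + (Σα_i)·G^NE = 65 + 6.49·54 = 415.46.
Planner: ∂(Σu_j)/∂c_i = Σα_j − 1 = 6.49 > 0, so everyone contributes w_i; G^SO = 65, W^SO = 65 + 6.49·65 = 486.85.
Deadweight loss = 71.39.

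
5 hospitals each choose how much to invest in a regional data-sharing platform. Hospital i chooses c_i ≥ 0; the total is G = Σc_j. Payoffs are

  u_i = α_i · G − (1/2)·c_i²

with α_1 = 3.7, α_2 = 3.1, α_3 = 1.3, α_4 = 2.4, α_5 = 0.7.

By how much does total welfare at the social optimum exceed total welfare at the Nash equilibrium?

Hospital i's FOC: ∂u_i/∂c_i = α_i − c_i = 0, so c_i* = α_i.
NE contributions = (3.7, 3.1, 1.3, 2.4, 0.7); G = 11.2.
W^NE = (Σα)·G − ½Σα_i² = 11.2² − ½·31.24 = 109.82.
Planner sets c_i = Σα_j = 11.2 for every i, so G^SO = 5·11.2 = 56.
W^SO = (Σα)·G^SO − ½·5·(Σα)² = (5/2)·11.2² = 313.6.
Deadweight loss = W^SO − W^NE = 203.78.

203.78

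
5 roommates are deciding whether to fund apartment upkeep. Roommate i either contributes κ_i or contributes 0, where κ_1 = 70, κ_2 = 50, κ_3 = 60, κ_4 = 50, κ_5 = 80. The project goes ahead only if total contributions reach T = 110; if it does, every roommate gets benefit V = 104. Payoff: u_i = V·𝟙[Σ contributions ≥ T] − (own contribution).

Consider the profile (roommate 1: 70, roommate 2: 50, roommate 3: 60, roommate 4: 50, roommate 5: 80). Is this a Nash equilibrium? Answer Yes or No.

No

Total = 310 ≥ 110: provided.
Roommate 1 (pledges 70, payoff 34): dropping to 0 → total 240, payoff 104. Profitable deviation.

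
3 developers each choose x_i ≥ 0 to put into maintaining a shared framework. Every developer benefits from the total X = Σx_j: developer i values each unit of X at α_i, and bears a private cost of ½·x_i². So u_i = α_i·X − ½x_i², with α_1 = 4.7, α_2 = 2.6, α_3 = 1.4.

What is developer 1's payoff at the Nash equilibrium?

29.845

Developer i's FOC: ∂u_i/∂x_i = α_i − x_i = 0, so x_i* = α_i.
NE contributions = (4.7, 2.6, 1.4); X = 8.7.
u_1 = α_1·X − ½·(x_1)² = 4.7·8.7 − ½·4.7² = 29.845.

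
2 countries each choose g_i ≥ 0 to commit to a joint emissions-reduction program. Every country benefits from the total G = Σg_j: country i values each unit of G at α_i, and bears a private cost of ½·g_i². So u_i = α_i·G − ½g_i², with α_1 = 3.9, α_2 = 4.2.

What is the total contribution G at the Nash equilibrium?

Country i's FOC: ∂u_i/∂g_i = α_i − g_i = 0, so g_i* = α_i.
NE contributions = (3.9, 4.2); G = 8.1.

8.1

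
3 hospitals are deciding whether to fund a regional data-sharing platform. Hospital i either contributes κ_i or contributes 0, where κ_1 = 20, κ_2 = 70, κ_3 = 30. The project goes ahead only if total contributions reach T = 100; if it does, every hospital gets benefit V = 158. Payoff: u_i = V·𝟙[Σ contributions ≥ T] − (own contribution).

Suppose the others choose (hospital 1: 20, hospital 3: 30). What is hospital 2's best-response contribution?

Others' total = 50. Contributing 70 brings total to 120 ≥ 100: gain V − κ_2 = 88.
Best response: 70.

70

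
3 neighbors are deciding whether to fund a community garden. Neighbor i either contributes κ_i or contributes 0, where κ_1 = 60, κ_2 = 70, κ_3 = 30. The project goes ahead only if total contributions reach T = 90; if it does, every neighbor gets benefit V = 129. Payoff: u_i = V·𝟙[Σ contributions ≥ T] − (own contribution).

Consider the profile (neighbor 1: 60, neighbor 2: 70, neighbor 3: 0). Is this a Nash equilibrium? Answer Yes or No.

Total = 130 ≥ 90: provided.
Neighbor 1 (pledges 60, payoff 69): dropping to 0 → total 70, payoff 0. No gain.
Neighbor 2 (pledges 70, payoff 59): dropping to 0 → total 60, payoff 0. No gain.
Neighbor 3 (pledges 0, payoff 129): pledging 30 → total 160, payoff 99. No gain.

Yes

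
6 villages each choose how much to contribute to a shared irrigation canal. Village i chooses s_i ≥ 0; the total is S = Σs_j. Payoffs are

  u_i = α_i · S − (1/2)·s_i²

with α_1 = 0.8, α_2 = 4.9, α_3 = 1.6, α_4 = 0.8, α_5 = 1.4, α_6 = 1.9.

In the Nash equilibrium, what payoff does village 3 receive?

Village i's FOC: ∂u_i/∂s_i = α_i − s_i = 0, so s_i* = α_i.
NE contributions = (0.8, 4.9, 1.6, 0.8, 1.4, 1.9); S = 11.4.
u_3 = α_3·S − ½·(s_3)² = 1.6·11.4 − ½·1.6² = 16.96.

16.96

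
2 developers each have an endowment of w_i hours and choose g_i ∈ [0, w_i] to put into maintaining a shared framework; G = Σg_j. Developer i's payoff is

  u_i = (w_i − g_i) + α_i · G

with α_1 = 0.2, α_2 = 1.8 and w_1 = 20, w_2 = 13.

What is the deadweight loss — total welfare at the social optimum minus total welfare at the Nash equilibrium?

20

∂u_i/∂g_i = α_i − 1, so developer i contributes w_i if α_i > 1, else 0.
α_i > 1 for i ∈ {2}; NE contributions (0, 13), G = 13.
W^NE = Σw_i − G^NE + (Σα_i)·G^NE = 33 + 1·13 = 46.
Planner: ∂(Σu_j)/∂g_i = Σα_j − 1 = 1 > 0, so everyone contributes w_i; G^SO = 33, W^SO = 33 + 1·33 = 66.
Deadweight loss = 20.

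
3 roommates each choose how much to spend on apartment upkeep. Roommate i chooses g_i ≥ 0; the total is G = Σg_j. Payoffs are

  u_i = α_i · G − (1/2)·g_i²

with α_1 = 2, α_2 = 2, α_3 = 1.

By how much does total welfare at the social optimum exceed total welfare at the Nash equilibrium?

Roommate i's FOC: ∂u_i/∂g_i = α_i − g_i = 0, so g_i* = α_i.
NE contributions = (2, 2, 1); G = 5.
W^NE = (Σα)·G − ½Σα_i² = 5² − ½·9 = 20.5.
Planner sets g_i = Σα_j = 5 for every i, so G^SO = 3·5 = 15.
W^SO = (Σα)·G^SO − ½·3·(Σα)² = (3/2)·5² = 37.5.
Deadweight loss = W^SO − W^NE = 17.

17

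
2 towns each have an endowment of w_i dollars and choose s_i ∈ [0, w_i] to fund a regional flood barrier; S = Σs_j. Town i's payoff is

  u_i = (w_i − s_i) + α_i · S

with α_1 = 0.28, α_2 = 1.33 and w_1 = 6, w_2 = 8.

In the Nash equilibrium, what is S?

∂u_i/∂s_i = α_i − 1, so town i contributes w_i if α_i > 1, else 0.
α_i > 1 for i ∈ {2}; NE contributions (0, 8), S = 8.

8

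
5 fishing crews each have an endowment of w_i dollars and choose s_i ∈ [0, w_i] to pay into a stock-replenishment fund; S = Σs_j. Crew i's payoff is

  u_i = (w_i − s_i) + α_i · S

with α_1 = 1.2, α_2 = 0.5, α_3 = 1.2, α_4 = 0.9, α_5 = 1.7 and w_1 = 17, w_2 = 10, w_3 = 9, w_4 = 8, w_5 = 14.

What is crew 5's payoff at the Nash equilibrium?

∂u_i/∂s_i = α_i − 1, so crew i contributes w_i if α_i > 1, else 0.
α_i > 1 for i ∈ {1, 3, 5}; NE contributions (17, 0, 9, 0, 14), S = 40.
u_5 = (14 − 14) + 1.7·40 = 68.

68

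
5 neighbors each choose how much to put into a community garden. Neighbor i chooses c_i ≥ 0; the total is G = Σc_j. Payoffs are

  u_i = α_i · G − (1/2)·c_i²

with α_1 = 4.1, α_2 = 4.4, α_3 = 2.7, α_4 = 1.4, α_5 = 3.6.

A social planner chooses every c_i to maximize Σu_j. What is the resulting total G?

Planner FOC: ∂(Σu_j)/∂c_i = (Σα_j) − c_i = 0, so c_i^SO = Σα_j = 16.2 for every i; G^SO = 81.

81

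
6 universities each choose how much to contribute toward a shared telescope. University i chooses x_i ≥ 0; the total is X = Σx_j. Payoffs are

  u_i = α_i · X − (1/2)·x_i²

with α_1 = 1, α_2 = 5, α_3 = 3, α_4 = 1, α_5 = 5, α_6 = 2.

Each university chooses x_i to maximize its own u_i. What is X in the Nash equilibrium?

University i's FOC: ∂u_i/∂x_i = α_i − x_i = 0, so x_i* = α_i.
NE contributions = (1, 5, 3, 1, 5, 2); X = 17.

17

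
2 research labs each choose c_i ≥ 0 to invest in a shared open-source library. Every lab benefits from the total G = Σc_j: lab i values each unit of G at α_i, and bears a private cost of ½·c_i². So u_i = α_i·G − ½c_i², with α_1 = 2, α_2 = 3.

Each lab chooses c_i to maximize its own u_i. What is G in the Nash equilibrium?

5

Lab i's FOC: ∂u_i/∂c_i = α_i − c_i = 0, so c_i* = α_i.
NE contributions = (2, 3); G = 5.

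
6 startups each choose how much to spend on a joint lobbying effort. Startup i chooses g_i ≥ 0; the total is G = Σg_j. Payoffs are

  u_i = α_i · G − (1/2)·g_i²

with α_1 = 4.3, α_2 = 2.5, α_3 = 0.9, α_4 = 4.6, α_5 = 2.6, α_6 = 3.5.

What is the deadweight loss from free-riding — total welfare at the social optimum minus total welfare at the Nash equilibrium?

709.98

Startup i's FOC: ∂u_i/∂g_i = α_i − g_i = 0, so g_i* = α_i.
NE contributions = (4.3, 2.5, 0.9, 4.6, 2.6, 3.5); G = 18.4.
W^NE = (Σα)·G − ½Σα_i² = 18.4² − ½·65.72 = 305.7.
Planner sets g_i = Σα_j = 18.4 for every i, so G^SO = 6·18.4 = 110.4.
W^SO = (Σα)·G^SO − ½·6·(Σα)² = (6/2)·18.4² = 1015.68.
Deadweight loss = W^SO − W^NE = 709.98.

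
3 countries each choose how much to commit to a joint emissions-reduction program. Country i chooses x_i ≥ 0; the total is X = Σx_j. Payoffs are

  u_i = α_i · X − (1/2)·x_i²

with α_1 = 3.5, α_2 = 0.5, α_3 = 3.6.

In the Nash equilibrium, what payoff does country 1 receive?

20.475

Country i's FOC: ∂u_i/∂x_i = α_i − x_i = 0, so x_i* = α_i.
NE contributions = (3.5, 0.5, 3.6); X = 7.6.
u_1 = α_1·X − ½·(x_1)² = 3.5·7.6 − ½·3.5² = 20.475.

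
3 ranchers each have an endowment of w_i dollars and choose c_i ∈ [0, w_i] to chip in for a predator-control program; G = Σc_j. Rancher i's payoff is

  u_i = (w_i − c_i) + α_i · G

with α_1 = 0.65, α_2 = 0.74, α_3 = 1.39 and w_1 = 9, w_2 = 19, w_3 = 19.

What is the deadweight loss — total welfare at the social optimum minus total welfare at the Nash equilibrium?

∂u_i/∂c_i = α_i − 1, so rancher i contributes w_i if α_i > 1, else 0.
α_i > 1 for i ∈ {3}; NE contributions (0, 0, 19), G = 19.
W^NE = Σw_i − G^NE + (Σα_i)·G^NE = 47 + 1.78·19 = 80.82.
Planner: ∂(Σu_j)/∂c_i = Σα_j − 1 = 1.78 > 0, so everyone contributes w_i; G^SO = 47, W^SO = 47 + 1.78·47 = 130.66.
Deadweight loss = 49.84.

49.84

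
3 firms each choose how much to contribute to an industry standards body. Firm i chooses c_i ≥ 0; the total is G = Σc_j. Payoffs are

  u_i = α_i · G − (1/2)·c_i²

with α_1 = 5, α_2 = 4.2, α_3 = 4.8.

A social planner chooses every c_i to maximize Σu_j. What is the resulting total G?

Planner FOC: ∂(Σu_j)/∂c_i = (Σα_j) − c_i = 0, so c_i^SO = Σα_j = 14 for every i; G^SO = 42.

42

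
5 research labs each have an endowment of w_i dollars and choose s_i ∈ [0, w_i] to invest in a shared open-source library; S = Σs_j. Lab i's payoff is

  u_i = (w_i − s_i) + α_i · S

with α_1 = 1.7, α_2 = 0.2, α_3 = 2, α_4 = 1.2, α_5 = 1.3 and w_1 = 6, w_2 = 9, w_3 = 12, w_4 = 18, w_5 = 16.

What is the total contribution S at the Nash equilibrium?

∂u_i/∂s_i = α_i − 1, so lab i contributes w_i if α_i > 1, else 0.
α_i > 1 for i ∈ {1, 3, 4, 5}; NE contributions (6, 0, 12, 18, 16), S = 52.

52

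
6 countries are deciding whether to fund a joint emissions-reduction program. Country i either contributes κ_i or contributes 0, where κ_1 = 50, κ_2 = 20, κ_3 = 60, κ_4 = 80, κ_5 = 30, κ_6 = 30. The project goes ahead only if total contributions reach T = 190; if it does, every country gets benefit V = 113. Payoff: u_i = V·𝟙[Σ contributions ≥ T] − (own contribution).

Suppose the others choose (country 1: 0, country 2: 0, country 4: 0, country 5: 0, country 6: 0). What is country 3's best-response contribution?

0

Others' total = 0. Even contributing 60 gives 60 < 190: no benefit either way.
Best response: 0.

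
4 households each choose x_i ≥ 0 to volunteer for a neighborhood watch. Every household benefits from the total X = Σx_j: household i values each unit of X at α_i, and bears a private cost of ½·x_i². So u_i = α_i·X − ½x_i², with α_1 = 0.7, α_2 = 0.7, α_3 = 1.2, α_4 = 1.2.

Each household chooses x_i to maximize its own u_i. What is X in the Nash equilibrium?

Household i's FOC: ∂u_i/∂x_i = α_i − x_i = 0, so x_i* = α_i.
NE contributions = (0.7, 0.7, 1.2, 1.2); X = 3.8.

3.8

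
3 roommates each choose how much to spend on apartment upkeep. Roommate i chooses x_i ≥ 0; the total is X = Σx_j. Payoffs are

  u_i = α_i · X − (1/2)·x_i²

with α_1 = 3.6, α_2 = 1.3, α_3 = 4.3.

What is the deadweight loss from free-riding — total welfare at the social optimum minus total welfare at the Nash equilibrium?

58.89

Roommate i's FOC: ∂u_i/∂x_i = α_i − x_i = 0, so x_i* = α_i.
NE contributions = (3.6, 1.3, 4.3); X = 9.2.
W^NE = (Σα)·X − ½Σα_i² = 9.2² − ½·33.14 = 68.07.
Planner sets x_i = Σα_j = 9.2 for every i, so X^SO = 3·9.2 = 27.6.
W^SO = (Σα)·X^SO − ½·3·(Σα)² = (3/2)·9.2² = 126.96.
Deadweight loss = W^SO − W^NE = 58.89.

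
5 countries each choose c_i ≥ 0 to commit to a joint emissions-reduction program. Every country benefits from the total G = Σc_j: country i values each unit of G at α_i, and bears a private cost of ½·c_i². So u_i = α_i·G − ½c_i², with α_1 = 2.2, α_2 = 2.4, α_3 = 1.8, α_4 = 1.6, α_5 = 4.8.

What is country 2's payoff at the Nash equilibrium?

27.84

Country i's FOC: ∂u_i/∂c_i = α_i − c_i = 0, so c_i* = α_i.
NE contributions = (2.2, 2.4, 1.8, 1.6, 4.8); G = 12.8.
u_2 = α_2·G − ½·(c_2)² = 2.4·12.8 − ½·2.4² = 27.84.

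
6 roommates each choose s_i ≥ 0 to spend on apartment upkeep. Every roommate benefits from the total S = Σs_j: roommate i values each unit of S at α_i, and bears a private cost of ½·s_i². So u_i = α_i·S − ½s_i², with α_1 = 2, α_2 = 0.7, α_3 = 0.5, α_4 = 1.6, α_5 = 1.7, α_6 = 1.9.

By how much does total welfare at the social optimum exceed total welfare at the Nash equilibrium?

148.02

Roommate i's FOC: ∂u_i/∂s_i = α_i − s_i = 0, so s_i* = α_i.
NE contributions = (2, 0.7, 0.5, 1.6, 1.7, 1.9); S = 8.4.
W^NE = (Σα)·S − ½Σα_i² = 8.4² − ½·13.8 = 63.66.
Planner sets s_i = Σα_j = 8.4 for every i, so S^SO = 6·8.4 = 50.4.
W^SO = (Σα)·S^SO − ½·6·(Σα)² = (6/2)·8.4² = 211.68.
Deadweight loss = W^SO − W^NE = 148.02.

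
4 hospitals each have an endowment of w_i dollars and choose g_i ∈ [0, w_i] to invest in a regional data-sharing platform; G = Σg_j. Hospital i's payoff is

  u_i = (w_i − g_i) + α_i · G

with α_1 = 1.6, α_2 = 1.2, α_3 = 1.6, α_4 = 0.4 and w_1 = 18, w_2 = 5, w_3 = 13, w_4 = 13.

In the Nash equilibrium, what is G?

36

∂u_i/∂g_i = α_i − 1, so hospital i contributes w_i if α_i > 1, else 0.
α_i > 1 for i ∈ {1, 2, 3}; NE contributions (18, 5, 13, 0), G = 36.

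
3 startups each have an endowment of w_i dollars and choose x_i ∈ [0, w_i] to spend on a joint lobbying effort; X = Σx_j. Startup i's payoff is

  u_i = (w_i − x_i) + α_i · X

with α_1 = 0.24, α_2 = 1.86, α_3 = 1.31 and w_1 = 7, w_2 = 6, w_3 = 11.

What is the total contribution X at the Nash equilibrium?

∂u_i/∂x_i = α_i − 1, so startup i contributes w_i if α_i > 1, else 0.
α_i > 1 for i ∈ {2, 3}; NE contributions (0, 6, 11), X = 17.

17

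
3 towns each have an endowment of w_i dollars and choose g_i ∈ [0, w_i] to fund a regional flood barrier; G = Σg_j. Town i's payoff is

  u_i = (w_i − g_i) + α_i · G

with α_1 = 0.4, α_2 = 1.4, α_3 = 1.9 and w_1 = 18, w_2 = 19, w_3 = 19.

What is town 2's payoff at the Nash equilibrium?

∂u_i/∂g_i = α_i − 1, so town i contributes w_i if α_i > 1, else 0.
α_i > 1 for i ∈ {2, 3}; NE contributions (0, 19, 19), G = 38.
u_2 = (19 − 19) + 1.4·38 = 53.2.

53.2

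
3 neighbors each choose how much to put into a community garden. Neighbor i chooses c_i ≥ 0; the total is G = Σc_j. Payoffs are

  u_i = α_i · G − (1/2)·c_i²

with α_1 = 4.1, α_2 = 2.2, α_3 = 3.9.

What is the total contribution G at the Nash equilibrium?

10.2

Neighbor i's FOC: ∂u_i/∂c_i = α_i − c_i = 0, so c_i* = α_i.
NE contributions = (4.1, 2.2, 3.9); G = 10.2.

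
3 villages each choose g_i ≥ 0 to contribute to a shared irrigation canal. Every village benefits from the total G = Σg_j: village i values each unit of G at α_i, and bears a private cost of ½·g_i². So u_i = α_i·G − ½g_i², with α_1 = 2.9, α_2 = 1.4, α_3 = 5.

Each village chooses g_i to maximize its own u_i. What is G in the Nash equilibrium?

9.3

Village i's FOC: ∂u_i/∂g_i = α_i − g_i = 0, so g_i* = α_i.
NE contributions = (2.9, 1.4, 5); G = 9.3.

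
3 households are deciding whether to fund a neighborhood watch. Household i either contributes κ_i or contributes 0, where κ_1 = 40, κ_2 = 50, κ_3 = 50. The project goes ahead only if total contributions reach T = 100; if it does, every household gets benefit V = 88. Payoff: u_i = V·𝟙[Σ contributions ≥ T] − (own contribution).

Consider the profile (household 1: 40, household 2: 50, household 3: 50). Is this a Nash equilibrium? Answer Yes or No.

No

Total = 140 ≥ 100: provided.
Household 1 (pledges 40, payoff 48): dropping to 0 → total 100, payoff 88. Profitable deviation.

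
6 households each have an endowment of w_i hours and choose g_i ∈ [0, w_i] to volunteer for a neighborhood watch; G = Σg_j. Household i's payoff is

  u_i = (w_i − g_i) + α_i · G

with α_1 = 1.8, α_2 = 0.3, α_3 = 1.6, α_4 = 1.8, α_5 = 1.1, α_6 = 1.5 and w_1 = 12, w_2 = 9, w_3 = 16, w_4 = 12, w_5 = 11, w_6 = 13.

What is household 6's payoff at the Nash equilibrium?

96

∂u_i/∂g_i = α_i − 1, so household i contributes w_i if α_i > 1, else 0.
α_i > 1 for i ∈ {1, 3, 4, 5, 6}; NE contributions (12, 0, 16, 12, 11, 13), G = 64.
u_6 = (13 − 13) + 1.5·64 = 96.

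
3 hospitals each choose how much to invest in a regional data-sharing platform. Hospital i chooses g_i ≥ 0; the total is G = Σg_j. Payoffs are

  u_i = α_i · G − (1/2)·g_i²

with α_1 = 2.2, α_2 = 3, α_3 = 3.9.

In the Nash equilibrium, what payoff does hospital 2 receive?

22.8

Hospital i's FOC: ∂u_i/∂g_i = α_i − g_i = 0, so g_i* = α_i.
NE contributions = (2.2, 3, 3.9); G = 9.1.
u_2 = α_2·G − ½·(g_2)² = 3·9.1 − ½·3² = 22.8.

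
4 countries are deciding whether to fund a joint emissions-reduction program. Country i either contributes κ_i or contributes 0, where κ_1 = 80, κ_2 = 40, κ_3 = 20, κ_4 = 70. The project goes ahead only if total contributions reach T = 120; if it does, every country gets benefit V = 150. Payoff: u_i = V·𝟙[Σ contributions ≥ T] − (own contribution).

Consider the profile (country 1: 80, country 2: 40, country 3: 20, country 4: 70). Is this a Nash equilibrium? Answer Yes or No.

No

Total = 210 ≥ 120: provided.
Country 1 (pledges 80, payoff 70): dropping to 0 → total 130, payoff 150. Profitable deviation.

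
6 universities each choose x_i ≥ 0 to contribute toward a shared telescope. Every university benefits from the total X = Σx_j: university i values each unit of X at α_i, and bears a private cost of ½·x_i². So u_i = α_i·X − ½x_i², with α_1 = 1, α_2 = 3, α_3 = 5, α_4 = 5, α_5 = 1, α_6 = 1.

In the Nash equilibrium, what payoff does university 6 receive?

15.5

University i's FOC: ∂u_i/∂x_i = α_i − x_i = 0, so x_i* = α_i.
NE contributions = (1, 3, 5, 5, 1, 1); X = 16.
u_6 = α_6·X − ½·(x_6)² = 1·16 − ½·1² = 15.5.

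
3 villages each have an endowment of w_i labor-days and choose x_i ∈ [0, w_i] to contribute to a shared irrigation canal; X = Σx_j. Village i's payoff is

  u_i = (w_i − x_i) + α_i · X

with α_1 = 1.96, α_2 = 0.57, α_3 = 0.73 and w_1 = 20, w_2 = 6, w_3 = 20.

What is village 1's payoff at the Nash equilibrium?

39.2

∂u_i/∂x_i = α_i − 1, so village i contributes w_i if α_i > 1, else 0.
α_i > 1 for i ∈ {1}; NE contributions (20, 0, 0), X = 20.
u_1 = (20 − 20) + 1.96·20 = 39.2.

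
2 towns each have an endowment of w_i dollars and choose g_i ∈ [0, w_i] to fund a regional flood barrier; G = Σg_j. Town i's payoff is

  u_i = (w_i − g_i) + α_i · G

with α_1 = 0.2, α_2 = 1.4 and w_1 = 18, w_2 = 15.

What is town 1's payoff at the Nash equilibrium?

21

∂u_i/∂g_i = α_i − 1, so town i contributes w_i if α_i > 1, else 0.
α_i > 1 for i ∈ {2}; NE contributions (0, 15), G = 15.
u_1 = (18 − 0) + 0.2·15 = 21.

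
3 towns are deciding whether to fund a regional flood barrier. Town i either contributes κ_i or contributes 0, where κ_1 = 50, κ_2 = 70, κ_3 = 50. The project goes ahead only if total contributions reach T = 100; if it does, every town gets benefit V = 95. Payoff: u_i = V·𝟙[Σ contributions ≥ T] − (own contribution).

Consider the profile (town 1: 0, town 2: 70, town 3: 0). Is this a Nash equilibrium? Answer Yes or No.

Total = 70 < 100: not provided.
Town 1 (pledges 0, payoff 0): pledging 50 → total 120, payoff 45. Profitable deviation.

No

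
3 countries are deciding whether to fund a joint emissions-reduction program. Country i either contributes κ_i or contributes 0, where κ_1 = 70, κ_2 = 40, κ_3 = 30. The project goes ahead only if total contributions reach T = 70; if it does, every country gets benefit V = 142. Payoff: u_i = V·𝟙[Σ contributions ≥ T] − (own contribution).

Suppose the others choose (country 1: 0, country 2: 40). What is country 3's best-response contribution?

Others' total = 40. Contributing 30 brings total to 70 ≥ 70: gain V − κ_3 = 112.
Best response: 30.

30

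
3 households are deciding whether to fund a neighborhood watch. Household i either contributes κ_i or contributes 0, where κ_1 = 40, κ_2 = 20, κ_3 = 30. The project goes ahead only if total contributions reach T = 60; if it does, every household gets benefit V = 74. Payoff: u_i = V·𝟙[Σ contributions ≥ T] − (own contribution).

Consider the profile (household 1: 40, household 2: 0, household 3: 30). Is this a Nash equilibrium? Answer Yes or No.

Total = 70 ≥ 60: provided.
Household 1 (pledges 40, payoff 34): dropping to 0 → total 30, payoff 0. No gain.
Household 2 (pledges 0, payoff 74): pledging 20 → total 90, payoff 54. No gain.
Household 3 (pledges 30, payoff 44): dropping to 0 → total 40, payoff 0. No gain.

Yes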